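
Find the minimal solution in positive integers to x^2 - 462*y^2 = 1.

(x, y) = (43, 2)

First expand sqrt(462) as a continued fraction. With x_i = (sqrt(462) + m_i)/d_i and (m_0, d_0) = (0, 1): a_0 = floor(sqrt(462)) = 21, since 21^2 = 441 <= 462 < 484 = 22^2.
Iterate m_{i+1} = d_i*a_i - m_i, d_{i+1} = (462 - m_{i+1}^2)/d_i, a_{i+1} = floor((a_0 + m_{i+1})/d_{i+1}):
  m_1 = 1*21 - 0 = 21, d_1 = (462 - 21^2)/1 = 21/1 = 21, a_1 = floor((21 + 21)/21) = 2.
  m_2 = 21*2 - 21 = 21, d_2 = (462 - 21^2)/21 = 21/21 = 1, a_2 = floor((21 + 21)/1) = 42.
  m_3 = 1*42 - 21 = 21, d_3 = (462 - 21^2)/1 = 21/1 = 21: (m_3, d_3) = (m_1, d_1) = (21, 21), so from here the quotients repeat a_1, a_2; the period length is 2.
So sqrt(462) = [21; (2, 42)] with period length k = 2.
k is even, so the fundamental solution of x^2 - 462y^2 = 1 is (p_{k-1}, q_{k-1}) = (p_1, q_1); compute convergents through index 1.
Convergents (p_i = a_i*p_{i-1} + p_{i-2}, q_i = a_i*q_{i-1} + q_{i-2} with p_{-2}=0, p_{-1}=1, q_{-2}=1, q_{-1}=0):
  i=0: a_0=21, p_0 = 21*1 + 0 = 21, q_0 = 21*0 + 1 = 1.
  i=1: a_1=2, p_1 = 2*21 + 1 = 43, q_1 = 2*1 + 0 = 2.
Check: 43^2 - 462*2^2 = 1849 - 1848 = 1, so (x, y) = (43, 2) solves the equation, and by the theorem it is the least positive solution.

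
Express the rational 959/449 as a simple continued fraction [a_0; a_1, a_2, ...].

Run the Euclidean algorithm on 959 and 449; the successive quotients are the partial quotients a_0, a_1, ... (each step inverts the fractional part left over by the previous one):
  959 = 2*449 + 61, so a_0 = 2.
  449 = 7*61 + 22, so a_1 = 7.
  61 = 2*22 + 17, so a_2 = 2.
  22 = 1*17 + 5, so a_3 = 1.
  17 = 3*5 + 2, so a_4 = 3.
  5 = 2*2 + 1, so a_5 = 2.
  2 = 2*1 + 0, so a_6 = 2.
The remainder reaches 0 after 7 divisions, so the expansion has 7 partial quotients, read off in order.

[2; 7, 2, 1, 3, 2, 2]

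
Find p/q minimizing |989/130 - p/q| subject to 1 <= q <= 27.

175/23

Expand x = 989/130 as a continued fraction with the Euclidean algorithm:
  989 = 7*130 + 79, so a_0 = 7.
  130 = 1*79 + 51, so a_1 = 1.
  79 = 1*51 + 28, so a_2 = 1.
  51 = 1*28 + 23, so a_3 = 1.
  28 = 1*23 + 5, so a_4 = 1.
  23 = 4*5 + 3, so a_5 = 4.
  5 = 1*3 + 2, so a_6 = 1.
  3 = 1*2 + 1, so a_7 = 1.
  2 = 2*1 + 0, so a_8 = 2.
so x = [7; 1, 1, 1, 1, 4, 1, 1, 2].
Convergents (p_i = a_i*p_{i-1} + p_{i-2}, q_i = a_i*q_{i-1} + q_{i-2} with p_{-2}=0, p_{-1}=1, q_{-2}=1, q_{-1}=0), until the denominator exceeds 27:
  i=0: a_0=7, p_0 = 7*1 + 0 = 7, q_0 = 7*0 + 1 = 1.
  i=1: a_1=1, p_1 = 1*7 + 1 = 8, q_1 = 1*1 + 0 = 1.
  i=2: a_2=1, p_2 = 1*8 + 7 = 15, q_2 = 1*1 + 1 = 2.
  i=3: a_3=1, p_3 = 1*15 + 8 = 23, q_3 = 1*2 + 1 = 3.
  i=4: a_4=1, p_4 = 1*23 + 15 = 38, q_4 = 1*3 + 2 = 5.
  i=5: a_5=4, p_5 = 4*38 + 23 = 175, q_5 = 4*5 + 3 = 23.
  i=6: a_6=1, p_6 = 1*175 + 38 = 213, q_6 = 1*23 + 5 = 28.
q_6 = 28 > 27, so the last convergent with denominator <= 27 is p_5/q_5 = 175/23.
The closest fraction with denominator <= 27 is either p_5/q_5 or the intermediate fraction (k*p_5 + p_4)/(k*q_5 + q_4) with the largest k >= 1 whose denominator stays <= 27; these approach x as k grows, and every other convergent or intermediate fraction in range is farther away.
Largest k: floor((27 - q_4)/q_5) = floor((27 - 5)/23) = 0.
Since k = 0, no intermediate fraction beyond p_5/q_5 has denominator <= 27, so the convergent 175/23 is the closest (its error is |989*23 - 175*130|/(130*23) = 3/2990).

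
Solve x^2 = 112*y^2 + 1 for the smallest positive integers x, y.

First expand sqrt(112) as a continued fraction. With x_i = (sqrt(112) + m_i)/d_i and (m_0, d_0) = (0, 1): a_0 = floor(sqrt(112)) = 10, since 10^2 = 100 <= 112 < 121 = 11^2.
Iterate m_{i+1} = d_i*a_i - m_i, d_{i+1} = (112 - m_{i+1}^2)/d_i, a_{i+1} = floor((a_0 + m_{i+1})/d_{i+1}):
  m_1 = 1*10 - 0 = 10, d_1 = (112 - 10^2)/1 = 12/1 = 12, a_1 = floor((10 + 10)/12) = 1.
  m_2 = 12*1 - 10 = 2, d_2 = (112 - 2^2)/12 = 108/12 = 9, a_2 = floor((10 + 2)/9) = 1.
  m_3 = 9*1 - 2 = 7, d_3 = (112 - 7^2)/9 = 63/9 = 7, a_3 = floor((10 + 7)/7) = 2.
  m_4 = 7*2 - 7 = 7, d_4 = (112 - 7^2)/7 = 63/7 = 9, a_4 = floor((10 + 7)/9) = 1.
  m_5 = 9*1 - 7 = 2, d_5 = (112 - 2^2)/9 = 108/9 = 12, a_5 = floor((10 + 2)/12) = 1.
  m_6 = 12*1 - 2 = 10, d_6 = (112 - 10^2)/12 = 12/12 = 1, a_6 = floor((10 + 10)/1) = 20.
  m_7 = 1*20 - 10 = 10, d_7 = (112 - 10^2)/1 = 12/1 = 12: (m_7, d_7) = (m_1, d_1) = (10, 12), so from here the quotients repeat a_1, ..., a_6; the period length is 6.
So sqrt(112) = [10; (1, 1, 2, 1, 1, 20)] with period length k = 6.
k is even, so the fundamental solution of x^2 - 112y^2 = 1 is (p_{k-1}, q_{k-1}) = (p_5, q_5); compute convergents through index 5.
Convergents (p_i = a_i*p_{i-1} + p_{i-2}, q_i = a_i*q_{i-1} + q_{i-2} with p_{-2}=0, p_{-1}=1, q_{-2}=1, q_{-1}=0):
  i=0: a_0=10, p_0 = 10*1 + 0 = 10, q_0 = 10*0 + 1 = 1.
  i=1: a_1=1, p_1 = 1*10 + 1 = 11, q_1 = 1*1 + 0 = 1.
  i=2: a_2=1, p_2 = 1*11 + 10 = 21, q_2 = 1*1 + 1 = 2.
  i=3: a_3=2, p_3 = 2*21 + 11 = 53, q_3 = 2*2 + 1 = 5.
  i=4: a_4=1, p_4 = 1*53 + 21 = 74, q_4 = 1*5 + 2 = 7.
  i=5: a_5=1, p_5 = 1*74 + 53 = 127, q_5 = 1*7 + 5 = 12.
Check: 127^2 - 112*12^2 = 16129 - 16128 = 1, so (x, y) = (127, 12) solves the equation, and by the theorem it is the least positive solution.

(x, y) = (127, 12)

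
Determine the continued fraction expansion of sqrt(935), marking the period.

Write x_i = (sqrt(935) + m_i)/d_i with (m_0, d_0) = (0, 1). a_0 = floor(sqrt(935)) = 30, since 30^2 = 900 <= 935 < 961 = 31^2.
Iterate m_{i+1} = d_i*a_i - m_i, d_{i+1} = (935 - m_{i+1}^2)/d_i, a_{i+1} = floor((a_0 + m_{i+1})/d_{i+1}):
  m_1 = 1*30 - 0 = 30, d_1 = (935 - 30^2)/1 = 35/1 = 35, a_1 = floor((30 + 30)/35) = 1.
  m_2 = 35*1 - 30 = 5, d_2 = (935 - 5^2)/35 = 910/35 = 26, a_2 = floor((30 + 5)/26) = 1.
  m_3 = 26*1 - 5 = 21, d_3 = (935 - 21^2)/26 = 494/26 = 19, a_3 = floor((30 + 21)/19) = 2.
  m_4 = 19*2 - 21 = 17, d_4 = (935 - 17^2)/19 = 646/19 = 34, a_4 = floor((30 + 17)/34) = 1.
  m_5 = 34*1 - 17 = 17, d_5 = (935 - 17^2)/34 = 646/34 = 19, a_5 = floor((30 + 17)/19) = 2.
  m_6 = 19*2 - 17 = 21, d_6 = (935 - 21^2)/19 = 494/19 = 26, a_6 = floor((30 + 21)/26) = 1.
  m_7 = 26*1 - 21 = 5, d_7 = (935 - 5^2)/26 = 910/26 = 35, a_7 = floor((30 + 5)/35) = 1.
  m_8 = 35*1 - 5 = 30, d_8 = (935 - 30^2)/35 = 35/35 = 1, a_8 = floor((30 + 30)/1) = 60.
  m_9 = 1*60 - 30 = 30, d_9 = (935 - 30^2)/1 = 35/1 = 35: (m_9, d_9) = (m_1, d_1) = (30, 35), so from here the quotients repeat a_1, ..., a_8; the period length is 8.
Hence the expansion of sqrt(935) is a_0 = 30 followed by the repeating block 1, 1, 2, 1, 2, 1, 1, 60 (period 8).

[30; (1, 1, 2, 1, 2, 1, 1, 60)]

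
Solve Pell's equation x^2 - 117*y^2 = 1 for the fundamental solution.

First expand sqrt(117) as a continued fraction. With x_i = (sqrt(117) + m_i)/d_i and (m_0, d_0) = (0, 1): a_0 = floor(sqrt(117)) = 10, since 10^2 = 100 <= 117 < 121 = 11^2.
Iterate m_{i+1} = d_i*a_i - m_i, d_{i+1} = (117 - m_{i+1}^2)/d_i, a_{i+1} = floor((a_0 + m_{i+1})/d_{i+1}):
  m_1 = 1*10 - 0 = 10, d_1 = (117 - 10^2)/1 = 17/1 = 17, a_1 = floor((10 + 10)/17) = 1.
  m_2 = 17*1 - 10 = 7, d_2 = (117 - 7^2)/17 = 68/17 = 4, a_2 = floor((10 + 7)/4) = 4.
  m_3 = 4*4 - 7 = 9, d_3 = (117 - 9^2)/4 = 36/4 = 9, a_3 = floor((10 + 9)/9) = 2.
  m_4 = 9*2 - 9 = 9, d_4 = (117 - 9^2)/9 = 36/9 = 4, a_4 = floor((10 + 9)/4) = 4.
  m_5 = 4*4 - 9 = 7, d_5 = (117 - 7^2)/4 = 68/4 = 17, a_5 = floor((10 + 7)/17) = 1.
  m_6 = 17*1 - 7 = 10, d_6 = (117 - 10^2)/17 = 17/17 = 1, a_6 = floor((10 + 10)/1) = 20.
  m_7 = 1*20 - 10 = 10, d_7 = (117 - 10^2)/1 = 17/1 = 17: (m_7, d_7) = (m_1, d_1) = (10, 17), so from here the quotients repeat a_1, ..., a_6; the period length is 6.
So sqrt(117) = [10; (1, 4, 2, 4, 1, 20)] with period length k = 6.
k is even, so the fundamental solution of x^2 - 117y^2 = 1 is (p_{k-1}, q_{k-1}) = (p_5, q_5); compute convergents through index 5.
Convergents (p_i = a_i*p_{i-1} + p_{i-2}, q_i = a_i*q_{i-1} + q_{i-2} with p_{-2}=0, p_{-1}=1, q_{-2}=1, q_{-1}=0):
  i=0: a_0=10, p_0 = 10*1 + 0 = 10, q_0 = 10*0 + 1 = 1.
  i=1: a_1=1, p_1 = 1*10 + 1 = 11, q_1 = 1*1 + 0 = 1.
  i=2: a_2=4, p_2 = 4*11 + 10 = 54, q_2 = 4*1 + 1 = 5.
  i=3: a_3=2, p_3 = 2*54 + 11 = 119, q_3 = 2*5 + 1 = 11.
  i=4: a_4=4, p_4 = 4*119 + 54 = 530, q_4 = 4*11 + 5 = 49.
  i=5: a_5=1, p_5 = 1*530 + 119 = 649, q_5 = 1*49 + 11 = 60.
Check: 649^2 - 117*60^2 = 421201 - 421200 = 1, so (x, y) = (649, 60) solves the equation, and by the theorem it is the least positive solution.

(x, y) = (649, 60)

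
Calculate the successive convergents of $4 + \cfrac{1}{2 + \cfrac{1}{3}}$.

Using the convergent recurrence p_i = a_i*p_{i-1} + p_{i-2}, q_i = a_i*q_{i-1} + q_{i-2} with p_{-2}=0, p_{-1}=1, q_{-2}=1, q_{-1}=0:
  i=0: a_0=4, p_0 = 4*1 + 0 = 4, q_0 = 4*0 + 1 = 1.
  i=1: a_1=2, p_1 = 2*4 + 1 = 9, q_1 = 2*1 + 0 = 2.
  i=2: a_2=3, p_2 = 3*9 + 4 = 31, q_2 = 3*2 + 1 = 7.

4/1, 9/2, 31/7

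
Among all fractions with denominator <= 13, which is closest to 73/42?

Expand x = 73/42 as a continued fraction with the Euclidean algorithm:
  73 = 1*42 + 31, so a_0 = 1.
  42 = 1*31 + 11, so a_1 = 1.
  31 = 2*11 + 9, so a_2 = 2.
  11 = 1*9 + 2, so a_3 = 1.
  9 = 4*2 + 1, so a_4 = 4.
  2 = 2*1 + 0, so a_5 = 2.
so x = [1; 1, 2, 1, 4, 2].
Convergents (p_i = a_i*p_{i-1} + p_{i-2}, q_i = a_i*q_{i-1} + q_{i-2} with p_{-2}=0, p_{-1}=1, q_{-2}=1, q_{-1}=0), until the denominator exceeds 13:
  i=0: a_0=1, p_0 = 1*1 + 0 = 1, q_0 = 1*0 + 1 = 1.
  i=1: a_1=1, p_1 = 1*1 + 1 = 2, q_1 = 1*1 + 0 = 1.
  i=2: a_2=2, p_2 = 2*2 + 1 = 5, q_2 = 2*1 + 1 = 3.
  i=3: a_3=1, p_3 = 1*5 + 2 = 7, q_3 = 1*3 + 1 = 4.
  i=4: a_4=4, p_4 = 4*7 + 5 = 33, q_4 = 4*4 + 3 = 19.
q_4 = 19 > 13, so the last convergent with denominator <= 13 is p_3/q_3 = 7/4.
The closest fraction with denominator <= 13 is either p_3/q_3 or the intermediate fraction (k*p_3 + p_2)/(k*q_3 + q_2) with the largest k >= 1 whose denominator stays <= 13; these approach x as k grows, and every other convergent or intermediate fraction in range is farther away.
Largest k: floor((13 - q_2)/q_3) = floor((13 - 3)/4) = 2.
That gives (2*7 + 5)/(2*4 + 3) = 19/11.
Compare the errors: |x - 7/4| = |73*4 - 7*42|/(42*4) = 2/168, and |x - 19/11| = |73*11 - 19*42|/(42*11) = 5/462.
Cross-multiplying, 5*168 = 840 < 924 = 2*462, so 5/462 is smaller: the intermediate fraction 19/11 is closer to x than 7/4.

19/11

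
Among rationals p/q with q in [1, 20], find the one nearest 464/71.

Expand x = 464/71 as a continued fraction with the Euclidean algorithm:
  464 = 6*71 + 38, so a_0 = 6.
  71 = 1*38 + 33, so a_1 = 1.
  38 = 1*33 + 5, so a_2 = 1.
  33 = 6*5 + 3, so a_3 = 6.
  5 = 1*3 + 2, so a_4 = 1.
  3 = 1*2 + 1, so a_5 = 1.
  2 = 2*1 + 0, so a_6 = 2.
so x = [6; 1, 1, 6, 1, 1, 2].
Convergents (p_i = a_i*p_{i-1} + p_{i-2}, q_i = a_i*q_{i-1} + q_{i-2} with p_{-2}=0, p_{-1}=1, q_{-2}=1, q_{-1}=0), until the denominator exceeds 20:
  i=0: a_0=6, p_0 = 6*1 + 0 = 6, q_0 = 6*0 + 1 = 1.
  i=1: a_1=1, p_1 = 1*6 + 1 = 7, q_1 = 1*1 + 0 = 1.
  i=2: a_2=1, p_2 = 1*7 + 6 = 13, q_2 = 1*1 + 1 = 2.
  i=3: a_3=6, p_3 = 6*13 + 7 = 85, q_3 = 6*2 + 1 = 13.
  i=4: a_4=1, p_4 = 1*85 + 13 = 98, q_4 = 1*13 + 2 = 15.
  i=5: a_5=1, p_5 = 1*98 + 85 = 183, q_5 = 1*15 + 13 = 28.
q_5 = 28 > 20, so the last convergent with denominator <= 20 is p_4/q_4 = 98/15.
The closest fraction with denominator <= 20 is either p_4/q_4 or the intermediate fraction (k*p_4 + p_3)/(k*q_4 + q_3) with the largest k >= 1 whose denominator stays <= 20; these approach x as k grows, and every other convergent or intermediate fraction in range is farther away.
Largest k: floor((20 - q_3)/q_4) = floor((20 - 13)/15) = 0.
Since k = 0, no intermediate fraction beyond p_4/q_4 has denominator <= 20, so the convergent 98/15 is the closest (its error is |464*15 - 98*71|/(71*15) = 2/1065).

98/15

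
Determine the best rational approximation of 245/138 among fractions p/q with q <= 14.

16/9

Expand x = 245/138 as a continued fraction with the Euclidean algorithm:
  245 = 1*138 + 107, so a_0 = 1.
  138 = 1*107 + 31, so a_1 = 1.
  107 = 3*31 + 14, so a_2 = 3.
  31 = 2*14 + 3, so a_3 = 2.
  14 = 4*3 + 2, so a_4 = 4.
  3 = 1*2 + 1, so a_5 = 1.
  2 = 2*1 + 0, so a_6 = 2.
so x = [1; 1, 3, 2, 4, 1, 2].
Convergents (p_i = a_i*p_{i-1} + p_{i-2}, q_i = a_i*q_{i-1} + q_{i-2} with p_{-2}=0, p_{-1}=1, q_{-2}=1, q_{-1}=0), until the denominator exceeds 14:
  i=0: a_0=1, p_0 = 1*1 + 0 = 1, q_0 = 1*0 + 1 = 1.
  i=1: a_1=1, p_1 = 1*1 + 1 = 2, q_1 = 1*1 + 0 = 1.
  i=2: a_2=3, p_2 = 3*2 + 1 = 7, q_2 = 3*1 + 1 = 4.
  i=3: a_3=2, p_3 = 2*7 + 2 = 16, q_3 = 2*4 + 1 = 9.
  i=4: a_4=4, p_4 = 4*16 + 7 = 71, q_4 = 4*9 + 4 = 40.
q_4 = 40 > 14, so the last convergent with denominator <= 14 is p_3/q_3 = 16/9.
The closest fraction with denominator <= 14 is either p_3/q_3 or the intermediate fraction (k*p_3 + p_2)/(k*q_3 + q_2) with the largest k >= 1 whose denominator stays <= 14; these approach x as k grows, and every other convergent or intermediate fraction in range is farther away.
Largest k: floor((14 - q_2)/q_3) = floor((14 - 4)/9) = 1.
That gives (1*16 + 7)/(1*9 + 4) = 23/13.
Compare the errors: |x - 16/9| = |245*9 - 16*138|/(138*9) = 3/1242, and |x - 23/13| = |245*13 - 23*138|/(138*13) = 11/1794.
Cross-multiplying, 3*1794 = 5382 < 13662 = 11*1242, so 3/1242 is smaller: the convergent 16/9 is closer to x than 23/13.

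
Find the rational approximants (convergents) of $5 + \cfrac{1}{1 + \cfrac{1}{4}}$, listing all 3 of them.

Using the convergent recurrence p_i = a_i*p_{i-1} + p_{i-2}, q_i = a_i*q_{i-1} + q_{i-2} with p_{-2}=0, p_{-1}=1, q_{-2}=1, q_{-1}=0:
  i=0: a_0=5, p_0 = 5*1 + 0 = 5, q_0 = 5*0 + 1 = 1.
  i=1: a_1=1, p_1 = 1*5 + 1 = 6, q_1 = 1*1 + 0 = 1.
  i=2: a_2=4, p_2 = 4*6 + 5 = 29, q_2 = 4*1 + 1 = 5.

5/1, 6/1, 29/5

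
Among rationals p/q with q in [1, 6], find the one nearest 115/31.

15/4

Expand x = 115/31 as a continued fraction with the Euclidean algorithm:
  115 = 3*31 + 22, so a_0 = 3.
  31 = 1*22 + 9, so a_1 = 1.
  22 = 2*9 + 4, so a_2 = 2.
  9 = 2*4 + 1, so a_3 = 2.
  4 = 4*1 + 0, so a_4 = 4.
so x = [3; 1, 2, 2, 4].
Convergents (p_i = a_i*p_{i-1} + p_{i-2}, q_i = a_i*q_{i-1} + q_{i-2} with p_{-2}=0, p_{-1}=1, q_{-2}=1, q_{-1}=0), until the denominator exceeds 6:
  i=0: a_0=3, p_0 = 3*1 + 0 = 3, q_0 = 3*0 + 1 = 1.
  i=1: a_1=1, p_1 = 1*3 + 1 = 4, q_1 = 1*1 + 0 = 1.
  i=2: a_2=2, p_2 = 2*4 + 3 = 11, q_2 = 2*1 + 1 = 3.
  i=3: a_3=2, p_3 = 2*11 + 4 = 26, q_3 = 2*3 + 1 = 7.
q_3 = 7 > 6, so the last convergent with denominator <= 6 is p_2/q_2 = 11/3.
The closest fraction with denominator <= 6 is either p_2/q_2 or the intermediate fraction (k*p_2 + p_1)/(k*q_2 + q_1) with the largest k >= 1 whose denominator stays <= 6; these approach x as k grows, and every other convergent or intermediate fraction in range is farther away.
Largest k: floor((6 - q_1)/q_2) = floor((6 - 1)/3) = 1.
That gives (1*11 + 4)/(1*3 + 1) = 15/4.
Compare the errors: |x - 11/3| = |115*3 - 11*31|/(31*3) = 4/93, and |x - 15/4| = |115*4 - 15*31|/(31*4) = 5/124.
Cross-multiplying, 5*93 = 465 < 496 = 4*124, so 5/124 is smaller: the intermediate fraction 15/4 is closer to x than 11/3.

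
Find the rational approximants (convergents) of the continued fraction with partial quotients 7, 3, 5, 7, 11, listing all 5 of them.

7/1, 22/3, 117/16, 841/115, 9368/1281

Using the convergent recurrence p_i = a_i*p_{i-1} + p_{i-2}, q_i = a_i*q_{i-1} + q_{i-2} with p_{-2}=0, p_{-1}=1, q_{-2}=1, q_{-1}=0:
  i=0: a_0=7, p_0 = 7*1 + 0 = 7, q_0 = 7*0 + 1 = 1.
  i=1: a_1=3, p_1 = 3*7 + 1 = 22, q_1 = 3*1 + 0 = 3.
  i=2: a_2=5, p_2 = 5*22 + 7 = 117, q_2 = 5*3 + 1 = 16.
  i=3: a_3=7, p_3 = 7*117 + 22 = 841, q_3 = 7*16 + 3 = 115.
  i=4: a_4=11, p_4 = 11*841 + 117 = 9368, q_4 = 11*115 + 16 = 1281.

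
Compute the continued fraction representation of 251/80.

[3; 7, 3, 1, 2]

Run the Euclidean algorithm on 251 and 80; the successive quotients are the partial quotients a_0, a_1, ... (each step inverts the fractional part left over by the previous one):
  251 = 3*80 + 11, so a_0 = 3.
  80 = 7*11 + 3, so a_1 = 7.
  11 = 3*3 + 2, so a_2 = 3.
  3 = 1*2 + 1, so a_3 = 1.
  2 = 2*1 + 0, so a_4 = 2.
The remainder reaches 0 after 5 divisions, so the expansion has 5 partial quotients, read off in order.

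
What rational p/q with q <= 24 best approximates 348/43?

89/11

Expand x = 348/43 as a continued fraction with the Euclidean algorithm:
  348 = 8*43 + 4, so a_0 = 8.
  43 = 10*4 + 3, so a_1 = 10.
  4 = 1*3 + 1, so a_2 = 1.
  3 = 3*1 + 0, so a_3 = 3.
so x = [8; 10, 1, 3].
Convergents (p_i = a_i*p_{i-1} + p_{i-2}, q_i = a_i*q_{i-1} + q_{i-2} with p_{-2}=0, p_{-1}=1, q_{-2}=1, q_{-1}=0), until the denominator exceeds 24:
  i=0: a_0=8, p_0 = 8*1 + 0 = 8, q_0 = 8*0 + 1 = 1.
  i=1: a_1=10, p_1 = 10*8 + 1 = 81, q_1 = 10*1 + 0 = 10.
  i=2: a_2=1, p_2 = 1*81 + 8 = 89, q_2 = 1*10 + 1 = 11.
  i=3: a_3=3, p_3 = 3*89 + 81 = 348, q_3 = 3*11 + 10 = 43.
q_3 = 43 > 24, so the last convergent with denominator <= 24 is p_2/q_2 = 89/11.
The closest fraction with denominator <= 24 is either p_2/q_2 or the intermediate fraction (k*p_2 + p_1)/(k*q_2 + q_1) with the largest k >= 1 whose denominator stays <= 24; these approach x as k grows, and every other convergent or intermediate fraction in range is farther away.
Largest k: floor((24 - q_1)/q_2) = floor((24 - 10)/11) = 1.
That gives (1*89 + 81)/(1*11 + 10) = 170/21.
Compare the errors: |x - 89/11| = |348*11 - 89*43|/(43*11) = 1/473, and |x - 170/21| = |348*21 - 170*43|/(43*21) = 2/903.
Cross-multiplying, 1*903 = 903 < 946 = 2*473, so 1/473 is smaller: the convergent 89/11 is closer to x than 170/21.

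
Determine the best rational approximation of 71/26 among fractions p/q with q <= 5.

11/4

Expand x = 71/26 as a continued fraction with the Euclidean algorithm:
  71 = 2*26 + 19, so a_0 = 2.
  26 = 1*19 + 7, so a_1 = 1.
  19 = 2*7 + 5, so a_2 = 2.
  7 = 1*5 + 2, so a_3 = 1.
  5 = 2*2 + 1, so a_4 = 2.
  2 = 2*1 + 0, so a_5 = 2.
so x = [2; 1, 2, 1, 2, 2].
Convergents (p_i = a_i*p_{i-1} + p_{i-2}, q_i = a_i*q_{i-1} + q_{i-2} with p_{-2}=0, p_{-1}=1, q_{-2}=1, q_{-1}=0), until the denominator exceeds 5:
  i=0: a_0=2, p_0 = 2*1 + 0 = 2, q_0 = 2*0 + 1 = 1.
  i=1: a_1=1, p_1 = 1*2 + 1 = 3, q_1 = 1*1 + 0 = 1.
  i=2: a_2=2, p_2 = 2*3 + 2 = 8, q_2 = 2*1 + 1 = 3.
  i=3: a_3=1, p_3 = 1*8 + 3 = 11, q_3 = 1*3 + 1 = 4.
  i=4: a_4=2, p_4 = 2*11 + 8 = 30, q_4 = 2*4 + 3 = 11.
q_4 = 11 > 5, so the last convergent with denominator <= 5 is p_3/q_3 = 11/4.
The closest fraction with denominator <= 5 is either p_3/q_3 or the intermediate fraction (k*p_3 + p_2)/(k*q_3 + q_2) with the largest k >= 1 whose denominator stays <= 5; these approach x as k grows, and every other convergent or intermediate fraction in range is farther away.
Largest k: floor((5 - q_2)/q_3) = floor((5 - 3)/4) = 0.
Since k = 0, no intermediate fraction beyond p_3/q_3 has denominator <= 5, so the convergent 11/4 is the closest (its error is |71*4 - 11*26|/(26*4) = 2/104).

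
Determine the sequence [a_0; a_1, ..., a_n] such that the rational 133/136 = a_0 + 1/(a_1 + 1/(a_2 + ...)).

Run the Euclidean algorithm on 133 and 136; the successive quotients are the partial quotients a_0, a_1, ... (each step inverts the fractional part left over by the previous one):
  133 = 0*136 + 133, so a_0 = 0.
  136 = 1*133 + 3, so a_1 = 1.
  133 = 44*3 + 1, so a_2 = 44.
  3 = 3*1 + 0, so a_3 = 3.
The remainder reaches 0 after 4 divisions, so the expansion has 4 partial quotients, read off in order.

[0; 1, 44, 3]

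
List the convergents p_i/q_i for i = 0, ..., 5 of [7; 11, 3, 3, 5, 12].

7/1, 78/11, 241/34, 801/113, 4246/599, 51753/7301

Using the convergent recurrence p_i = a_i*p_{i-1} + p_{i-2}, q_i = a_i*q_{i-1} + q_{i-2} with p_{-2}=0, p_{-1}=1, q_{-2}=1, q_{-1}=0:
  i=0: a_0=7, p_0 = 7*1 + 0 = 7, q_0 = 7*0 + 1 = 1.
  i=1: a_1=11, p_1 = 11*7 + 1 = 78, q_1 = 11*1 + 0 = 11.
  i=2: a_2=3, p_2 = 3*78 + 7 = 241, q_2 = 3*11 + 1 = 34.
  i=3: a_3=3, p_3 = 3*241 + 78 = 801, q_3 = 3*34 + 11 = 113.
  i=4: a_4=5, p_4 = 5*801 + 241 = 4246, q_4 = 5*113 + 34 = 599.
  i=5: a_5=12, p_5 = 12*4246 + 801 = 51753, q_5 = 12*599 + 113 = 7301.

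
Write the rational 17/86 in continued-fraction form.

[0; 5, 17]

Run the Euclidean algorithm on 17 and 86; the successive quotients are the partial quotients a_0, a_1, ... (each step inverts the fractional part left over by the previous one):
  17 = 0*86 + 17, so a_0 = 0.
  86 = 5*17 + 1, so a_1 = 5.
  17 = 17*1 + 0, so a_2 = 17.
The remainder reaches 0 after 3 divisions, so the expansion has 3 partial quotients, read off in order.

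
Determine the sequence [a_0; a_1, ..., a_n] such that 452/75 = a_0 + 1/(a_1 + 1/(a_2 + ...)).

Run the Euclidean algorithm on 452 and 75; the successive quotients are the partial quotients a_0, a_1, ... (each step inverts the fractional part left over by the previous one):
  452 = 6*75 + 2, so a_0 = 6.
  75 = 37*2 + 1, so a_1 = 37.
  2 = 2*1 + 0, so a_2 = 2.
The remainder reaches 0 after 3 divisions, so the expansion has 3 partial quotients, read off in order.

[6; 37, 2]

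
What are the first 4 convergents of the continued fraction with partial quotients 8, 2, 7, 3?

8/1, 17/2, 127/15, 398/47

Using the convergent recurrence p_i = a_i*p_{i-1} + p_{i-2}, q_i = a_i*q_{i-1} + q_{i-2} with p_{-2}=0, p_{-1}=1, q_{-2}=1, q_{-1}=0:
  i=0: a_0=8, p_0 = 8*1 + 0 = 8, q_0 = 8*0 + 1 = 1.
  i=1: a_1=2, p_1 = 2*8 + 1 = 17, q_1 = 2*1 + 0 = 2.
  i=2: a_2=7, p_2 = 7*17 + 8 = 127, q_2 = 7*2 + 1 = 15.
  i=3: a_3=3, p_3 = 3*127 + 17 = 398, q_3 = 3*15 + 2 = 47.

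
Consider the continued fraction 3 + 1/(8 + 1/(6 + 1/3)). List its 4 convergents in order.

3/1, 25/8, 153/49, 484/155

Using the convergent recurrence p_i = a_i*p_{i-1} + p_{i-2}, q_i = a_i*q_{i-1} + q_{i-2} with p_{-2}=0, p_{-1}=1, q_{-2}=1, q_{-1}=0:
  i=0: a_0=3, p_0 = 3*1 + 0 = 3, q_0 = 3*0 + 1 = 1.
  i=1: a_1=8, p_1 = 8*3 + 1 = 25, q_1 = 8*1 + 0 = 8.
  i=2: a_2=6, p_2 = 6*25 + 3 = 153, q_2 = 6*8 + 1 = 49.
  i=3: a_3=3, p_3 = 3*153 + 25 = 484, q_3 = 3*49 + 8 = 155.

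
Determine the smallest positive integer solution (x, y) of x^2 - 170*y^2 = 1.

(x, y) = (339, 26)

First expand sqrt(170) as a continued fraction. With x_i = (sqrt(170) + m_i)/d_i and (m_0, d_0) = (0, 1): a_0 = floor(sqrt(170)) = 13, since 13^2 = 169 <= 170 < 196 = 14^2.
Iterate m_{i+1} = d_i*a_i - m_i, d_{i+1} = (170 - m_{i+1}^2)/d_i, a_{i+1} = floor((a_0 + m_{i+1})/d_{i+1}):
  m_1 = 1*13 - 0 = 13, d_1 = (170 - 13^2)/1 = 1/1 = 1, a_1 = floor((13 + 13)/1) = 26.
  m_2 = 1*26 - 13 = 13, d_2 = (170 - 13^2)/1 = 1/1 = 1: (m_2, d_2) = (m_1, d_1) = (13, 1), so from here the quotient a_1 repeats; the period length is 1.
So sqrt(170) = [13; (26)] with period length k = 1.
k is odd, so (p_{k-1}, q_{k-1}) only solves x^2 - 170y^2 = -1 and the fundamental solution of x^2 - 170y^2 = 1 is (p_{2k-1}, q_{2k-1}) = (p_1, q_1); compute convergents through index 1, running through the period twice.
Convergents (p_i = a_i*p_{i-1} + p_{i-2}, q_i = a_i*q_{i-1} + q_{i-2} with p_{-2}=0, p_{-1}=1, q_{-2}=1, q_{-1}=0):
  i=0: a_0=13, p_0 = 13*1 + 0 = 13, q_0 = 13*0 + 1 = 1.
  i=1: a_1=26, p_1 = 26*13 + 1 = 339, q_1 = 26*1 + 0 = 26.
Indeed p_0^2 - 170*q_0^2 = 169 - 170 = -1, not +1.
Check: 339^2 - 170*26^2 = 114921 - 114920 = 1, so (x, y) = (339, 26) solves the equation, and by the theorem it is the least positive solution.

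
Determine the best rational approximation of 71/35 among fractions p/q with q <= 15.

Expand x = 71/35 as a continued fraction with the Euclidean algorithm:
  71 = 2*35 + 1, so a_0 = 2.
  35 = 35*1 + 0, so a_1 = 35.
so x = [2; 35].
Convergents (p_i = a_i*p_{i-1} + p_{i-2}, q_i = a_i*q_{i-1} + q_{i-2} with p_{-2}=0, p_{-1}=1, q_{-2}=1, q_{-1}=0), until the denominator exceeds 15:
  i=0: a_0=2, p_0 = 2*1 + 0 = 2, q_0 = 2*0 + 1 = 1.
  i=1: a_1=35, p_1 = 35*2 + 1 = 71, q_1 = 35*1 + 0 = 35.
q_1 = 35 > 15, so the last convergent with denominator <= 15 is p_0/q_0 = 2/1.
The closest fraction with denominator <= 15 is either p_0/q_0 or the intermediate fraction (k*p_0 + p_{-1})/(k*q_0 + q_{-1}) with the largest k >= 1 whose denominator stays <= 15; these approach x as k grows, and every other convergent or intermediate fraction in range is farther away.
Largest k: floor((15 - q_{-1})/q_0) = floor((15 - 0)/1) = 15 (using the seeds p_{-1} = 1, q_{-1} = 0).
That gives (15*2 + 1)/(15*1 + 0) = 31/15.
Compare the errors: |x - 2/1| = |71*1 - 2*35|/(35*1) = 1/35, and |x - 31/15| = |71*15 - 31*35|/(35*15) = 20/525.
Cross-multiplying, 1*525 = 525 < 700 = 20*35, so 1/35 is smaller: the convergent 2/1 is closer to x than 31/15.

2/1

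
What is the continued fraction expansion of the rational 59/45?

Run the Euclidean algorithm on 59 and 45; the successive quotients are the partial quotients a_0, a_1, ... (each step inverts the fractional part left over by the previous one):
  59 = 1*45 + 14, so a_0 = 1.
  45 = 3*14 + 3, so a_1 = 3.
  14 = 4*3 + 2, so a_2 = 4.
  3 = 1*2 + 1, so a_3 = 1.
  2 = 2*1 + 0, so a_4 = 2.
The remainder reaches 0 after 5 divisions, so the expansion has 5 partial quotients, read off in order.

[1; 3, 4, 1, 2]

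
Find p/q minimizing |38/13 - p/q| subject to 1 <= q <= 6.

3/1

Expand x = 38/13 as a continued fraction with the Euclidean algorithm:
  38 = 2*13 + 12, so a_0 = 2.
  13 = 1*12 + 1, so a_1 = 1.
  12 = 12*1 + 0, so a_2 = 12.
so x = [2; 1, 12].
Convergents (p_i = a_i*p_{i-1} + p_{i-2}, q_i = a_i*q_{i-1} + q_{i-2} with p_{-2}=0, p_{-1}=1, q_{-2}=1, q_{-1}=0), until the denominator exceeds 6:
  i=0: a_0=2, p_0 = 2*1 + 0 = 2, q_0 = 2*0 + 1 = 1.
  i=1: a_1=1, p_1 = 1*2 + 1 = 3, q_1 = 1*1 + 0 = 1.
  i=2: a_2=12, p_2 = 12*3 + 2 = 38, q_2 = 12*1 + 1 = 13.
q_2 = 13 > 6, so the last convergent with denominator <= 6 is p_1/q_1 = 3/1.
The closest fraction with denominator <= 6 is either p_1/q_1 or the intermediate fraction (k*p_1 + p_0)/(k*q_1 + q_0) with the largest k >= 1 whose denominator stays <= 6; these approach x as k grows, and every other convergent or intermediate fraction in range is farther away.
Largest k: floor((6 - q_0)/q_1) = floor((6 - 1)/1) = 5.
That gives (5*3 + 2)/(5*1 + 1) = 17/6.
Compare the errors: |x - 3/1| = |38*1 - 3*13|/(13*1) = 1/13, and |x - 17/6| = |38*6 - 17*13|/(13*6) = 7/78.
Cross-multiplying, 1*78 = 78 < 91 = 7*13, so 1/13 is smaller: the convergent 3/1 is closer to x than 17/6.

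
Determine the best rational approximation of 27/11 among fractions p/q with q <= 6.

Expand x = 27/11 as a continued fraction with the Euclidean algorithm:
  27 = 2*11 + 5, so a_0 = 2.
  11 = 2*5 + 1, so a_1 = 2.
  5 = 5*1 + 0, so a_2 = 5.
so x = [2; 2, 5].
Convergents (p_i = a_i*p_{i-1} + p_{i-2}, q_i = a_i*q_{i-1} + q_{i-2} with p_{-2}=0, p_{-1}=1, q_{-2}=1, q_{-1}=0), until the denominator exceeds 6:
  i=0: a_0=2, p_0 = 2*1 + 0 = 2, q_0 = 2*0 + 1 = 1.
  i=1: a_1=2, p_1 = 2*2 + 1 = 5, q_1 = 2*1 + 0 = 2.
  i=2: a_2=5, p_2 = 5*5 + 2 = 27, q_2 = 5*2 + 1 = 11.
q_2 = 11 > 6, so the last convergent with denominator <= 6 is p_1/q_1 = 5/2.
The closest fraction with denominator <= 6 is either p_1/q_1 or the intermediate fraction (k*p_1 + p_0)/(k*q_1 + q_0) with the largest k >= 1 whose denominator stays <= 6; these approach x as k grows, and every other convergent or intermediate fraction in range is farther away.
Largest k: floor((6 - q_0)/q_1) = floor((6 - 1)/2) = 2.
That gives (2*5 + 2)/(2*2 + 1) = 12/5.
Compare the errors: |x - 5/2| = |27*2 - 5*11|/(11*2) = 1/22, and |x - 12/5| = |27*5 - 12*11|/(11*5) = 3/55.
Cross-multiplying, 1*55 = 55 < 66 = 3*22, so 1/22 is smaller: the convergent 5/2 is closer to x than 12/5.

5/2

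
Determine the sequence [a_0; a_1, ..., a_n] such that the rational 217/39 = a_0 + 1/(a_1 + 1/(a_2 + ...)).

[5; 1, 1, 3, 2, 2]

Run the Euclidean algorithm on 217 and 39; the successive quotients are the partial quotients a_0, a_1, ... (each step inverts the fractional part left over by the previous one):
  217 = 5*39 + 22, so a_0 = 5.
  39 = 1*22 + 17, so a_1 = 1.
  22 = 1*17 + 5, so a_2 = 1.
  17 = 3*5 + 2, so a_3 = 3.
  5 = 2*2 + 1, so a_4 = 2.
  2 = 2*1 + 0, so a_5 = 2.
The remainder reaches 0 after 6 divisions, so the expansion has 6 partial quotients, read off in order.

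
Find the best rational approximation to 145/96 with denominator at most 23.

Expand x = 145/96 as a continued fraction with the Euclidean algorithm:
  145 = 1*96 + 49, so a_0 = 1.
  96 = 1*49 + 47, so a_1 = 1.
  49 = 1*47 + 2, so a_2 = 1.
  47 = 23*2 + 1, so a_3 = 23.
  2 = 2*1 + 0, so a_4 = 2.
so x = [1; 1, 1, 23, 2].
Convergents (p_i = a_i*p_{i-1} + p_{i-2}, q_i = a_i*q_{i-1} + q_{i-2} with p_{-2}=0, p_{-1}=1, q_{-2}=1, q_{-1}=0), until the denominator exceeds 23:
  i=0: a_0=1, p_0 = 1*1 + 0 = 1, q_0 = 1*0 + 1 = 1.
  i=1: a_1=1, p_1 = 1*1 + 1 = 2, q_1 = 1*1 + 0 = 1.
  i=2: a_2=1, p_2 = 1*2 + 1 = 3, q_2 = 1*1 + 1 = 2.
  i=3: a_3=23, p_3 = 23*3 + 2 = 71, q_3 = 23*2 + 1 = 47.
q_3 = 47 > 23, so the last convergent with denominator <= 23 is p_2/q_2 = 3/2.
The closest fraction with denominator <= 23 is either p_2/q_2 or the intermediate fraction (k*p_2 + p_1)/(k*q_2 + q_1) with the largest k >= 1 whose denominator stays <= 23; these approach x as k grows, and every other convergent or intermediate fraction in range is farther away.
Largest k: floor((23 - q_1)/q_2) = floor((23 - 1)/2) = 11.
That gives (11*3 + 2)/(11*2 + 1) = 35/23.
Compare the errors: |x - 3/2| = |145*2 - 3*96|/(96*2) = 2/192, and |x - 35/23| = |145*23 - 35*96|/(96*23) = 25/2208.
Cross-multiplying, 2*2208 = 4416 < 4800 = 25*192, so 2/192 is smaller: the convergent 3/2 is closer to x than 35/23.

3/2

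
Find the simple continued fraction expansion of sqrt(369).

Write x_i = (sqrt(369) + m_i)/d_i with (m_0, d_0) = (0, 1). a_0 = floor(sqrt(369)) = 19, since 19^2 = 361 <= 369 < 400 = 20^2.
Iterate m_{i+1} = d_i*a_i - m_i, d_{i+1} = (369 - m_{i+1}^2)/d_i, a_{i+1} = floor((a_0 + m_{i+1})/d_{i+1}):
  m_1 = 1*19 - 0 = 19, d_1 = (369 - 19^2)/1 = 8/1 = 8, a_1 = floor((19 + 19)/8) = 4.
  m_2 = 8*4 - 19 = 13, d_2 = (369 - 13^2)/8 = 200/8 = 25, a_2 = floor((19 + 13)/25) = 1.
  m_3 = 25*1 - 13 = 12, d_3 = (369 - 12^2)/25 = 225/25 = 9, a_3 = floor((19 + 12)/9) = 3.
  m_4 = 9*3 - 12 = 15, d_4 = (369 - 15^2)/9 = 144/9 = 16, a_4 = floor((19 + 15)/16) = 2.
  m_5 = 16*2 - 15 = 17, d_5 = (369 - 17^2)/16 = 80/16 = 5, a_5 = floor((19 + 17)/5) = 7.
  m_6 = 5*7 - 17 = 18, d_6 = (369 - 18^2)/5 = 45/5 = 9, a_6 = floor((19 + 18)/9) = 4.
  m_7 = 9*4 - 18 = 18, d_7 = (369 - 18^2)/9 = 45/9 = 5, a_7 = floor((19 + 18)/5) = 7.
  m_8 = 5*7 - 18 = 17, d_8 = (369 - 17^2)/5 = 80/5 = 16, a_8 = floor((19 + 17)/16) = 2.
  m_9 = 16*2 - 17 = 15, d_9 = (369 - 15^2)/16 = 144/16 = 9, a_9 = floor((19 + 15)/9) = 3.
  m_10 = 9*3 - 15 = 12, d_10 = (369 - 12^2)/9 = 225/9 = 25, a_10 = floor((19 + 12)/25) = 1.
  m_11 = 25*1 - 12 = 13, d_11 = (369 - 13^2)/25 = 200/25 = 8, a_11 = floor((19 + 13)/8) = 4.
  m_12 = 8*4 - 13 = 19, d_12 = (369 - 19^2)/8 = 8/8 = 1, a_12 = floor((19 + 19)/1) = 38.
  m_13 = 1*38 - 19 = 19, d_13 = (369 - 19^2)/1 = 8/1 = 8: (m_13, d_13) = (m_1, d_1) = (19, 8), so from here the quotients repeat a_1, ..., a_12; the period length is 12.
Hence the expansion of sqrt(369) is a_0 = 19 followed by the repeating block 4, 1, 3, 2, 7, 4, 7, 2, 3, 1, 4, 38 (period 12).

[19; (4, 1, 3, 2, 7, 4, 7, 2, 3, 1, 4, 38)]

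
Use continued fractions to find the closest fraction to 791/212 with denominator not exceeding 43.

97/26

Expand x = 791/212 as a continued fraction with the Euclidean algorithm:
  791 = 3*212 + 155, so a_0 = 3.
  212 = 1*155 + 57, so a_1 = 1.
  155 = 2*57 + 41, so a_2 = 2.
  57 = 1*41 + 16, so a_3 = 1.
  41 = 2*16 + 9, so a_4 = 2.
  16 = 1*9 + 7, so a_5 = 1.
  9 = 1*7 + 2, so a_6 = 1.
  7 = 3*2 + 1, so a_7 = 3.
  2 = 2*1 + 0, so a_8 = 2.
so x = [3; 1, 2, 1, 2, 1, 1, 3, 2].
Convergents (p_i = a_i*p_{i-1} + p_{i-2}, q_i = a_i*q_{i-1} + q_{i-2} with p_{-2}=0, p_{-1}=1, q_{-2}=1, q_{-1}=0), until the denominator exceeds 43:
  i=0: a_0=3, p_0 = 3*1 + 0 = 3, q_0 = 3*0 + 1 = 1.
  i=1: a_1=1, p_1 = 1*3 + 1 = 4, q_1 = 1*1 + 0 = 1.
  i=2: a_2=2, p_2 = 2*4 + 3 = 11, q_2 = 2*1 + 1 = 3.
  i=3: a_3=1, p_3 = 1*11 + 4 = 15, q_3 = 1*3 + 1 = 4.
  i=4: a_4=2, p_4 = 2*15 + 11 = 41, q_4 = 2*4 + 3 = 11.
  i=5: a_5=1, p_5 = 1*41 + 15 = 56, q_5 = 1*11 + 4 = 15.
  i=6: a_6=1, p_6 = 1*56 + 41 = 97, q_6 = 1*15 + 11 = 26.
  i=7: a_7=3, p_7 = 3*97 + 56 = 347, q_7 = 3*26 + 15 = 93.
q_7 = 93 > 43, so the last convergent with denominator <= 43 is p_6/q_6 = 97/26.
The closest fraction with denominator <= 43 is either p_6/q_6 or the intermediate fraction (k*p_6 + p_5)/(k*q_6 + q_5) with the largest k >= 1 whose denominator stays <= 43; these approach x as k grows, and every other convergent or intermediate fraction in range is farther away.
Largest k: floor((43 - q_5)/q_6) = floor((43 - 15)/26) = 1.
That gives (1*97 + 56)/(1*26 + 15) = 153/41.
Compare the errors: |x - 97/26| = |791*26 - 97*212|/(212*26) = 2/5512, and |x - 153/41| = |791*41 - 153*212|/(212*41) = 5/8692.
Cross-multiplying, 2*8692 = 17384 < 27560 = 5*5512, so 2/5512 is smaller: the convergent 97/26 is closer to x than 153/41.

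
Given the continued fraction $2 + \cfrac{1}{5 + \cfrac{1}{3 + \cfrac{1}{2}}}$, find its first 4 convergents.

Using the convergent recurrence p_i = a_i*p_{i-1} + p_{i-2}, q_i = a_i*q_{i-1} + q_{i-2} with p_{-2}=0, p_{-1}=1, q_{-2}=1, q_{-1}=0:
  i=0: a_0=2, p_0 = 2*1 + 0 = 2, q_0 = 2*0 + 1 = 1.
  i=1: a_1=5, p_1 = 5*2 + 1 = 11, q_1 = 5*1 + 0 = 5.
  i=2: a_2=3, p_2 = 3*11 + 2 = 35, q_2 = 3*5 + 1 = 16.
  i=3: a_3=2, p_3 = 2*35 + 11 = 81, q_3 = 2*16 + 5 = 37.

2/1, 11/5, 35/16, 81/37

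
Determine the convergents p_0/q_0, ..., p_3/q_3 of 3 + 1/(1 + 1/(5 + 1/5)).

3/1, 4/1, 23/6, 119/31

Using the convergent recurrence p_i = a_i*p_{i-1} + p_{i-2}, q_i = a_i*q_{i-1} + q_{i-2} with p_{-2}=0, p_{-1}=1, q_{-2}=1, q_{-1}=0:
  i=0: a_0=3, p_0 = 3*1 + 0 = 3, q_0 = 3*0 + 1 = 1.
  i=1: a_1=1, p_1 = 1*3 + 1 = 4, q_1 = 1*1 + 0 = 1.
  i=2: a_2=5, p_2 = 5*4 + 3 = 23, q_2 = 5*1 + 1 = 6.
  i=3: a_3=5, p_3 = 5*23 + 4 = 119, q_3 = 5*6 + 1 = 31.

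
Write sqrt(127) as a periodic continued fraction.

Write x_i = (sqrt(127) + m_i)/d_i with (m_0, d_0) = (0, 1). a_0 = floor(sqrt(127)) = 11, since 11^2 = 121 <= 127 < 144 = 12^2.
Iterate m_{i+1} = d_i*a_i - m_i, d_{i+1} = (127 - m_{i+1}^2)/d_i, a_{i+1} = floor((a_0 + m_{i+1})/d_{i+1}):
  m_1 = 1*11 - 0 = 11, d_1 = (127 - 11^2)/1 = 6/1 = 6, a_1 = floor((11 + 11)/6) = 3.
  m_2 = 6*3 - 11 = 7, d_2 = (127 - 7^2)/6 = 78/6 = 13, a_2 = floor((11 + 7)/13) = 1.
  m_3 = 13*1 - 7 = 6, d_3 = (127 - 6^2)/13 = 91/13 = 7, a_3 = floor((11 + 6)/7) = 2.
  m_4 = 7*2 - 6 = 8, d_4 = (127 - 8^2)/7 = 63/7 = 9, a_4 = floor((11 + 8)/9) = 2.
  m_5 = 9*2 - 8 = 10, d_5 = (127 - 10^2)/9 = 27/9 = 3, a_5 = floor((11 + 10)/3) = 7.
  m_6 = 3*7 - 10 = 11, d_6 = (127 - 11^2)/3 = 6/3 = 2, a_6 = floor((11 + 11)/2) = 11.
  m_7 = 2*11 - 11 = 11, d_7 = (127 - 11^2)/2 = 6/2 = 3, a_7 = floor((11 + 11)/3) = 7.
  m_8 = 3*7 - 11 = 10, d_8 = (127 - 10^2)/3 = 27/3 = 9, a_8 = floor((11 + 10)/9) = 2.
  m_9 = 9*2 - 10 = 8, d_9 = (127 - 8^2)/9 = 63/9 = 7, a_9 = floor((11 + 8)/7) = 2.
  m_10 = 7*2 - 8 = 6, d_10 = (127 - 6^2)/7 = 91/7 = 13, a_10 = floor((11 + 6)/13) = 1.
  m_11 = 13*1 - 6 = 7, d_11 = (127 - 7^2)/13 = 78/13 = 6, a_11 = floor((11 + 7)/6) = 3.
  m_12 = 6*3 - 7 = 11, d_12 = (127 - 11^2)/6 = 6/6 = 1, a_12 = floor((11 + 11)/1) = 22.
  m_13 = 1*22 - 11 = 11, d_13 = (127 - 11^2)/1 = 6/1 = 6: (m_13, d_13) = (m_1, d_1) = (11, 6), so from here the quotients repeat a_1, ..., a_12; the period length is 12.
Hence the expansion of sqrt(127) is a_0 = 11 followed by the repeating block 3, 1, 2, 2, 7, 11, 7, 2, 2, 1, 3, 22 (period 12).

[11; (3, 1, 2, 2, 7, 11, 7, 2, 2, 1, 3, 22)]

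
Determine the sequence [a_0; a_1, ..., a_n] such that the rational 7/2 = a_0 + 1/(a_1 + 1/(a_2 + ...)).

Run the Euclidean algorithm on 7 and 2; the successive quotients are the partial quotients a_0, a_1, ... (each step inverts the fractional part left over by the previous one):
  7 = 3*2 + 1, so a_0 = 3.
  2 = 2*1 + 0, so a_1 = 2.
The remainder reaches 0 after 2 divisions, so the expansion has 2 partial quotients, read off in order.

[3; 2]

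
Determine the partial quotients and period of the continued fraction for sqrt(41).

[6; (2, 2, 12)]

Write x_i = (sqrt(41) + m_i)/d_i with (m_0, d_0) = (0, 1). a_0 = floor(sqrt(41)) = 6, since 6^2 = 36 <= 41 < 49 = 7^2.
Iterate m_{i+1} = d_i*a_i - m_i, d_{i+1} = (41 - m_{i+1}^2)/d_i, a_{i+1} = floor((a_0 + m_{i+1})/d_{i+1}):
  m_1 = 1*6 - 0 = 6, d_1 = (41 - 6^2)/1 = 5/1 = 5, a_1 = floor((6 + 6)/5) = 2.
  m_2 = 5*2 - 6 = 4, d_2 = (41 - 4^2)/5 = 25/5 = 5, a_2 = floor((6 + 4)/5) = 2.
  m_3 = 5*2 - 4 = 6, d_3 = (41 - 6^2)/5 = 5/5 = 1, a_3 = floor((6 + 6)/1) = 12.
  m_4 = 1*12 - 6 = 6, d_4 = (41 - 6^2)/1 = 5/1 = 5: (m_4, d_4) = (m_1, d_1) = (6, 5), so from here the quotients repeat a_1, ..., a_3; the period length is 3.
Hence the expansion of sqrt(41) is a_0 = 6 followed by the repeating block 2, 2, 12 (period 3).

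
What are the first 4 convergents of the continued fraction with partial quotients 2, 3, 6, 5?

Using the convergent recurrence p_i = a_i*p_{i-1} + p_{i-2}, q_i = a_i*q_{i-1} + q_{i-2} with p_{-2}=0, p_{-1}=1, q_{-2}=1, q_{-1}=0:
  i=0: a_0=2, p_0 = 2*1 + 0 = 2, q_0 = 2*0 + 1 = 1.
  i=1: a_1=3, p_1 = 3*2 + 1 = 7, q_1 = 3*1 + 0 = 3.
  i=2: a_2=6, p_2 = 6*7 + 2 = 44, q_2 = 6*3 + 1 = 19.
  i=3: a_3=5, p_3 = 5*44 + 7 = 227, q_3 = 5*19 + 3 = 98.

2/1, 7/3, 44/19, 227/98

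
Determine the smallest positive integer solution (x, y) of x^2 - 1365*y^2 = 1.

First expand sqrt(1365) as a continued fraction. With x_i = (sqrt(1365) + m_i)/d_i and (m_0, d_0) = (0, 1): a_0 = floor(sqrt(1365)) = 36, since 36^2 = 1296 <= 1365 < 1369 = 37^2.
Iterate m_{i+1} = d_i*a_i - m_i, d_{i+1} = (1365 - m_{i+1}^2)/d_i, a_{i+1} = floor((a_0 + m_{i+1})/d_{i+1}):
  m_1 = 1*36 - 0 = 36, d_1 = (1365 - 36^2)/1 = 69/1 = 69, a_1 = floor((36 + 36)/69) = 1.
  m_2 = 69*1 - 36 = 33, d_2 = (1365 - 33^2)/69 = 276/69 = 4, a_2 = floor((36 + 33)/4) = 17.
  m_3 = 4*17 - 33 = 35, d_3 = (1365 - 35^2)/4 = 140/4 = 35, a_3 = floor((36 + 35)/35) = 2.
  m_4 = 35*2 - 35 = 35, d_4 = (1365 - 35^2)/35 = 140/35 = 4, a_4 = floor((36 + 35)/4) = 17.
  m_5 = 4*17 - 35 = 33, d_5 = (1365 - 33^2)/4 = 276/4 = 69, a_5 = floor((36 + 33)/69) = 1.
  m_6 = 69*1 - 33 = 36, d_6 = (1365 - 36^2)/69 = 69/69 = 1, a_6 = floor((36 + 36)/1) = 72.
  m_7 = 1*72 - 36 = 36, d_7 = (1365 - 36^2)/1 = 69/1 = 69: (m_7, d_7) = (m_1, d_1) = (36, 69), so from here the quotients repeat a_1, ..., a_6; the period length is 6.
So sqrt(1365) = [36; (1, 17, 2, 17, 1, 72)] with period length k = 6.
k is even, so the fundamental solution of x^2 - 1365y^2 = 1 is (p_{k-1}, q_{k-1}) = (p_5, q_5); compute convergents through index 5.
Convergents (p_i = a_i*p_{i-1} + p_{i-2}, q_i = a_i*q_{i-1} + q_{i-2} with p_{-2}=0, p_{-1}=1, q_{-2}=1, q_{-1}=0):
  i=0: a_0=36, p_0 = 36*1 + 0 = 36, q_0 = 36*0 + 1 = 1.
  i=1: a_1=1, p_1 = 1*36 + 1 = 37, q_1 = 1*1 + 0 = 1.
  i=2: a_2=17, p_2 = 17*37 + 36 = 665, q_2 = 17*1 + 1 = 18.
  i=3: a_3=2, p_3 = 2*665 + 37 = 1367, q_3 = 2*18 + 1 = 37.
  i=4: a_4=17, p_4 = 17*1367 + 665 = 23904, q_4 = 17*37 + 18 = 647.
  i=5: a_5=1, p_5 = 1*23904 + 1367 = 25271, q_5 = 1*647 + 37 = 684.
Check: 25271^2 - 1365*684^2 = 638623441 - 638623440 = 1, so (x, y) = (25271, 684) solves the equation, and by the theorem it is the least positive solution.

(x, y) = (25271, 684)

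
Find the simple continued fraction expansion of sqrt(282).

Write x_i = (sqrt(282) + m_i)/d_i with (m_0, d_0) = (0, 1). a_0 = floor(sqrt(282)) = 16, since 16^2 = 256 <= 282 < 289 = 17^2.
Iterate m_{i+1} = d_i*a_i - m_i, d_{i+1} = (282 - m_{i+1}^2)/d_i, a_{i+1} = floor((a_0 + m_{i+1})/d_{i+1}):
  m_1 = 1*16 - 0 = 16, d_1 = (282 - 16^2)/1 = 26/1 = 26, a_1 = floor((16 + 16)/26) = 1.
  m_2 = 26*1 - 16 = 10, d_2 = (282 - 10^2)/26 = 182/26 = 7, a_2 = floor((16 + 10)/7) = 3.
  m_3 = 7*3 - 10 = 11, d_3 = (282 - 11^2)/7 = 161/7 = 23, a_3 = floor((16 + 11)/23) = 1.
  m_4 = 23*1 - 11 = 12, d_4 = (282 - 12^2)/23 = 138/23 = 6, a_4 = floor((16 + 12)/6) = 4.
  m_5 = 6*4 - 12 = 12, d_5 = (282 - 12^2)/6 = 138/6 = 23, a_5 = floor((16 + 12)/23) = 1.
  m_6 = 23*1 - 12 = 11, d_6 = (282 - 11^2)/23 = 161/23 = 7, a_6 = floor((16 + 11)/7) = 3.
  m_7 = 7*3 - 11 = 10, d_7 = (282 - 10^2)/7 = 182/7 = 26, a_7 = floor((16 + 10)/26) = 1.
  m_8 = 26*1 - 10 = 16, d_8 = (282 - 16^2)/26 = 26/26 = 1, a_8 = floor((16 + 16)/1) = 32.
  m_9 = 1*32 - 16 = 16, d_9 = (282 - 16^2)/1 = 26/1 = 26: (m_9, d_9) = (m_1, d_1) = (16, 26), so from here the quotients repeat a_1, ..., a_8; the period length is 8.
Hence the expansion of sqrt(282) is a_0 = 16 followed by the repeating block 1, 3, 1, 4, 1, 3, 1, 32 (period 8).

[16; (1, 3, 1, 4, 1, 3, 1, 32)]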